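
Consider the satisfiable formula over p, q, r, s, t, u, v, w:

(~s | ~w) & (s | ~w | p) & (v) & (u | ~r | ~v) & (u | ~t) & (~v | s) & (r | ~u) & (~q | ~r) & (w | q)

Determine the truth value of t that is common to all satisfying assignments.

Suppose t = 1.
From the singleton clause (v), v = 1.
From the singleton clause (u), u = 1.
From the singleton clause (s), s = 1.
From the singleton clause (~w), w = 0.
From the singleton clause (r), r = 1.
From the singleton clause (~q), q = 0.
That conflicts with the unit clause (q).
So every satisfying assignment has t = False.

False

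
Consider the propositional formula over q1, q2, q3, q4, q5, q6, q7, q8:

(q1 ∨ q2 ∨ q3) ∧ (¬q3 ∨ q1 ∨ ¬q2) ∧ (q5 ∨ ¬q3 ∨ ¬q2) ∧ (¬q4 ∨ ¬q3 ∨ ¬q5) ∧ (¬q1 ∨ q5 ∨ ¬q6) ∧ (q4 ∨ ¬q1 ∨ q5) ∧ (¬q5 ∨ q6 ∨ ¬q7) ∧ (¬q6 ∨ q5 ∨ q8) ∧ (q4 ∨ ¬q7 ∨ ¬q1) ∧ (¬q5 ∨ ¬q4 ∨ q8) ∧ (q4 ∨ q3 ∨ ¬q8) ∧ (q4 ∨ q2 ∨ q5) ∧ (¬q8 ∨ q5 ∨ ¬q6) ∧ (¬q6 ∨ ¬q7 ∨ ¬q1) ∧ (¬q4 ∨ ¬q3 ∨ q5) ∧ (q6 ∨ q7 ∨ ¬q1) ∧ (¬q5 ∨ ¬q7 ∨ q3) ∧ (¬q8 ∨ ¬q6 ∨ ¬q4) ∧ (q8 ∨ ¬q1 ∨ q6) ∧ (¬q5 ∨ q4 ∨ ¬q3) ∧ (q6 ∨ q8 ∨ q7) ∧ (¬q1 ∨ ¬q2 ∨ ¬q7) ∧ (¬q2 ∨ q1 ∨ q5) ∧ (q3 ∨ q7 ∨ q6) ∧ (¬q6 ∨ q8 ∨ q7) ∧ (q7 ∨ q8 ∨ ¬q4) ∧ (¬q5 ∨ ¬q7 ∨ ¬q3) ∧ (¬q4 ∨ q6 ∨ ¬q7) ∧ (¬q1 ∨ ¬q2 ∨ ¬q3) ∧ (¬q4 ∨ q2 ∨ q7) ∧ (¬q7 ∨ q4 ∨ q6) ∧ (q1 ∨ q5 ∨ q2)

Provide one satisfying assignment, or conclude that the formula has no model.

UNSATISFIABLE

Case q1 = True:
Case q5 = True:
Case q4 = False:
(¬q7) alone gives q7 = False.
(q6) alone gives q6 = True.
(¬q3) alone gives q3 = False.
(¬q8) alone gives q8 = False.
But (q8) is also a unit clause — contradiction.
That branch fails; take q4 = True instead.
(¬q3) alone gives q3 = False.
(q8) alone gives q8 = True.
(¬q7) alone gives q7 = False.
(q6) alone gives q6 = True.
But (¬q6) is also a unit clause — contradiction.
Either choice for q4 ends in contradiction.
That branch fails; take q5 = False instead.
(¬q6) alone gives q6 = False.
(q4) alone gives q4 = True.
(¬q3) alone gives q3 = False.
(q7) alone gives q7 = True.
But (¬q7) is also a unit clause — contradiction.
Either choice for q5 ends in contradiction.
That branch fails; take q1 = False instead.
Case q2 = True:
(¬q3) alone gives q3 = False.
(q5) alone gives q5 = True.
(¬q7) alone gives q7 = False.
(q6) alone gives q6 = True.
(q8) alone gives q8 = True.
(q4) alone gives q4 = True.
But (¬q4) is also a unit clause — contradiction.
That branch fails; take q2 = False instead.
(q3) alone gives q3 = True.
(q5) alone gives q5 = True.
(¬q4) alone gives q4 = False.
But (q4) is also a unit clause — contradiction.
Either choice for q2 ends in contradiction.
Either choice for q1 ends in contradiction.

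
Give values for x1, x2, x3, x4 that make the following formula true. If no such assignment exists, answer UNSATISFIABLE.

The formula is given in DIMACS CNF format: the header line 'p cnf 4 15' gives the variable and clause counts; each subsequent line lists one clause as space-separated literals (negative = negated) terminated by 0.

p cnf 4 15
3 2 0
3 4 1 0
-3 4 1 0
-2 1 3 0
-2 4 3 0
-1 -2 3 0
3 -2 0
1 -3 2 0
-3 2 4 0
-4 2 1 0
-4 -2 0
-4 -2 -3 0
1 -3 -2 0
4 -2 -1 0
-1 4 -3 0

x1 ↦ True; x2 ↦ False; x3 ↦ True; x4 ↦ True

Try x3 = True.
Try x4 = True.
From the singleton clause (¬x2), x2 = False.
From the singleton clause (x1), x1 = True.
All clauses are satisfied.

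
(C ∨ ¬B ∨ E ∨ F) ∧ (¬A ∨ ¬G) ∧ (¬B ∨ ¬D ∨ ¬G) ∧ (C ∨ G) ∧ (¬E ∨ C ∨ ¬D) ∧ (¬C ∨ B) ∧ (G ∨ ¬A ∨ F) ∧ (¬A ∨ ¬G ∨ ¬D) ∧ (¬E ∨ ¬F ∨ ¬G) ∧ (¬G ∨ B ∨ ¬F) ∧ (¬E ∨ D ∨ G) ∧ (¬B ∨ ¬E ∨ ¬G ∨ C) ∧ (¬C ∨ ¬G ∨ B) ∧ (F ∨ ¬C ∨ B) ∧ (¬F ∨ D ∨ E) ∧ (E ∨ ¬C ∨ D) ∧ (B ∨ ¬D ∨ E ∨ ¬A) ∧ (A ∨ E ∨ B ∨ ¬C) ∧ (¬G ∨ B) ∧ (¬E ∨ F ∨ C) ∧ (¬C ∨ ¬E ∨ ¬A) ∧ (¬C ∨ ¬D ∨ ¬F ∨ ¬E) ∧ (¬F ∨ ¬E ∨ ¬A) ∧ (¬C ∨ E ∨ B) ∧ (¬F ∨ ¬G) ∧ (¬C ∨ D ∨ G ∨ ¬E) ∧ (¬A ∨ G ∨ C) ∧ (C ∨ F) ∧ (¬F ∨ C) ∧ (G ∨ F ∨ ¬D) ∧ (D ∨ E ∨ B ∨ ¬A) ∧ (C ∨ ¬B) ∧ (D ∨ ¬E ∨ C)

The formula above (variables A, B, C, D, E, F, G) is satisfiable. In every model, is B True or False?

Suppose B = False.
Unit clause (¬C) forces C = False.
Unit clause (G) forces G = True.
But (¬G) is also a unit clause — contradiction.
So every satisfying assignment has B = True.

True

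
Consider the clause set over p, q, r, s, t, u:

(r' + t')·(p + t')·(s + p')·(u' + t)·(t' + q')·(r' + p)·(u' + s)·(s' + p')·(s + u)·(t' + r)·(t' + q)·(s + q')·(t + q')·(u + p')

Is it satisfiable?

Case r = 0:
From the singleton clause (t'), t = 0.
From the singleton clause (u'), u = 0.
From the singleton clause (s), s = 1.
From the singleton clause (p'), p = 0.
From the singleton clause (q'), q = 0.
Every clause now holds.
A satisfying assignment: p: 0,  q: 0,  r: 0,  s: 1,  t: 0,  u: 0.

Yes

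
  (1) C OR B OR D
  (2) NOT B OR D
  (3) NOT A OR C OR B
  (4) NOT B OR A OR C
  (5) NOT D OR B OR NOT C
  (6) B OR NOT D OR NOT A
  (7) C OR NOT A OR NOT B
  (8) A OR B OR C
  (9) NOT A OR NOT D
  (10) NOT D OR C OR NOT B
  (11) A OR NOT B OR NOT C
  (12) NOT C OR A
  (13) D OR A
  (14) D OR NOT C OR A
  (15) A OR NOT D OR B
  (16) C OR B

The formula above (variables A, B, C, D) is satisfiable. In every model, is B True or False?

Suppose B = true.
Unit clause (D) forces D = true.
Unit clause (NOT A) forces A = false.
Unit clause (C) forces C = true.
But (NOT C) is also a unit clause — contradiction.
So every satisfying assignment has B = False.

False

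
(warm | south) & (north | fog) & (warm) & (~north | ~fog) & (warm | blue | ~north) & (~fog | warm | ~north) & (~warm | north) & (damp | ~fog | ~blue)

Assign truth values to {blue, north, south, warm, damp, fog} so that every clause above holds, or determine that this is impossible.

blue ↦ 1,  north ↦ 1,  south ↦ 1,  warm ↦ 1,  damp ↦ 1,  fog ↦ 0

Unit clause (warm) forces warm = 1.
Unit clause (north) forces north = 1.
Unit clause (~fog) forces fog = 0.
Every clause is now satisfied; blue, south, damp are unconstrained.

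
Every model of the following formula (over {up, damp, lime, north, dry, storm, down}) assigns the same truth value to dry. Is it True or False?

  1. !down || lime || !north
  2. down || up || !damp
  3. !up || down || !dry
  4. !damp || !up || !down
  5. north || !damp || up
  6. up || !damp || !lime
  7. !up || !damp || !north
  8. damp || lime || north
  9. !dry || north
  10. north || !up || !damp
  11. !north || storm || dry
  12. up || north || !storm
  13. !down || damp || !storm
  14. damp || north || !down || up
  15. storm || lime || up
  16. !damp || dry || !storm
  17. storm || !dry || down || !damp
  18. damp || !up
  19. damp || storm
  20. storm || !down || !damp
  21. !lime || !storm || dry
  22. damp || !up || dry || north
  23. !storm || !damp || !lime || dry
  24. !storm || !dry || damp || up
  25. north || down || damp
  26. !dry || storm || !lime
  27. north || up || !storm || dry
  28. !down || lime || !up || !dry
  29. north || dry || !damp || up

Suppose dry = true.
Unit clause (north) forces north = true.
Try down = false.
Unit clause (!up) forces up = false.
Unit clause (!damp) forces damp = false.
Unit clause (storm) forces storm = true.
Now (!storm) is unsatisfied and unit — conflict.
That branch fails; take down = true instead.
Unit clause (lime) forces lime = true.
Unit clause (storm) forces storm = true.
Unit clause (damp) forces damp = true.
Unit clause (!up) forces up = false.
Now (up) is unsatisfied and unit — conflict.
Neither down = true nor down = false works.
So every satisfying assignment has dry = False.

False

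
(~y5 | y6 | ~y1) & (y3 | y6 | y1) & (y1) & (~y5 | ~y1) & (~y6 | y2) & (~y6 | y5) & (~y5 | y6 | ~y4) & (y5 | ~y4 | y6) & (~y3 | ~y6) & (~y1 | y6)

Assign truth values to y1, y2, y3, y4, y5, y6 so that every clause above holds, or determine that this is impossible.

(y1) alone gives y1 = 1.
(~y5) alone gives y5 = 0.
(~y6) alone gives y6 = 0.
That conflicts with the unit clause (y6).

UNSATISFIABLE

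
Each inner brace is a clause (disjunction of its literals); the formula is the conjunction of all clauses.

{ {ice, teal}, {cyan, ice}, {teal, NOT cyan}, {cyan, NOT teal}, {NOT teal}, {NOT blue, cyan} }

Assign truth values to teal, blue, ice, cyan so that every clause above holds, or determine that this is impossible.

(NOT teal) alone gives teal = false.
(ice) alone gives ice = true.
(NOT cyan) alone gives cyan = false.
(NOT blue) alone gives blue = false.
This assignment satisfies each clause.

teal ↦ false, blue ↦ false, ice ↦ true, cyan ↦ false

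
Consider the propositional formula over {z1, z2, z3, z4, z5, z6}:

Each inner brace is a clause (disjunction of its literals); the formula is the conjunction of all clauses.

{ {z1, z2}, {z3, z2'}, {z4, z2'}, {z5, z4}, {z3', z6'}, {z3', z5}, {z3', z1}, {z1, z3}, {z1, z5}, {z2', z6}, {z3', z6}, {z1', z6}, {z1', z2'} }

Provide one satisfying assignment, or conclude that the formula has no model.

Try z1 = 1.
The clause (z6) is unit, so z6 = 1.
The clause (z3') is unit, so z3 = 0.
The clause (z2') is unit, so z2 = 0.
Try z5 = 1.
Every clause is now satisfied; z4 is unconstrained.

z1: 1; z2: 0; z3: 0; z4: 0; z5: 1; z6: 1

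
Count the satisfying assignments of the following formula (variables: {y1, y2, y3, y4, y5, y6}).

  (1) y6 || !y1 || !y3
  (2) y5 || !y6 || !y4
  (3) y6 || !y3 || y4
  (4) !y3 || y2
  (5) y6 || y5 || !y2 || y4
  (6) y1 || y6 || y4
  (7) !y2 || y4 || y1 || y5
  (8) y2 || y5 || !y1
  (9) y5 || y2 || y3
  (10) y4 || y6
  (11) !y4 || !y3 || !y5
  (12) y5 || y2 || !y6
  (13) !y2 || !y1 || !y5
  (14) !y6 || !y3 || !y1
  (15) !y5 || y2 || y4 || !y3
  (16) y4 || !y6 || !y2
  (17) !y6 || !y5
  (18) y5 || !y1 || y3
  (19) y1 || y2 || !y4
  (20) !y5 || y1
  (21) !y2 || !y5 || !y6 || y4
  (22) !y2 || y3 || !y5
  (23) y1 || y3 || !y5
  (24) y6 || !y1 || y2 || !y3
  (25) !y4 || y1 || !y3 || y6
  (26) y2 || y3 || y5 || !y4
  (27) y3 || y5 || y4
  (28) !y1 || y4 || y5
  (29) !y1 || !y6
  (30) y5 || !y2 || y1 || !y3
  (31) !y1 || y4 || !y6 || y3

There are 2^6 = 64 truth assignments over (y1, y2, y3, y4, y5, y6).
Split on y2. With y2 = true, the clauses containing y2 are satisfied and !y2 drops from the rest; 1 of the 2^5 = 32 assignments to the other variables satisfy what remains.
With y2 = false, by the same count on the reduced clause set, 1 assignment works.
(One model: y1=F, y2=T, y3=F, y4=T, y5=F, y6=F.)
Total: 1 + 1 = 2.

2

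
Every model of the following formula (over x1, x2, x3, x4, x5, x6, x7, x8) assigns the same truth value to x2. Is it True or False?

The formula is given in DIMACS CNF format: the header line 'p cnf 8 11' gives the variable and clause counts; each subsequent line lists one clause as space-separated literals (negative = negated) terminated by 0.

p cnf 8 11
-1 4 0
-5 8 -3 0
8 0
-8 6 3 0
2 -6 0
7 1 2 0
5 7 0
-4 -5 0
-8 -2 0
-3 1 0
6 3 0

False

Suppose x2 = True.
The clause (x8) is unit, so x8 = True.
Now (¬x8) is unsatisfied and unit — conflict.
So every satisfying assignment has x2 = False.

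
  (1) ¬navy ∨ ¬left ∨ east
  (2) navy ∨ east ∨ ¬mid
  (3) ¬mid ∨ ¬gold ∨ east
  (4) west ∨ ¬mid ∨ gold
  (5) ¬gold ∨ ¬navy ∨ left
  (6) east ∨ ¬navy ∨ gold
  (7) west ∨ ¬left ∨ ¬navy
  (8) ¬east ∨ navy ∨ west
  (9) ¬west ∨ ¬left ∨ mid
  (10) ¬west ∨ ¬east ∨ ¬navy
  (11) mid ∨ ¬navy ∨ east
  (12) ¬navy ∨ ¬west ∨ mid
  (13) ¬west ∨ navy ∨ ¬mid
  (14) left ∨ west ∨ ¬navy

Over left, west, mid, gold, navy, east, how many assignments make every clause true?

There are 2^6 = 64 truth assignments over (left, west, mid, gold, navy, east).
Split on left. With left = True, the clauses containing left are satisfied and ¬left drops from the rest; 2 of the 2^5 = 32 assignments to the other variables satisfy what remains.
With left = False, by the same count on the reduced clause set, 6 assignments work.
Total: 2 + 6 = 8.

8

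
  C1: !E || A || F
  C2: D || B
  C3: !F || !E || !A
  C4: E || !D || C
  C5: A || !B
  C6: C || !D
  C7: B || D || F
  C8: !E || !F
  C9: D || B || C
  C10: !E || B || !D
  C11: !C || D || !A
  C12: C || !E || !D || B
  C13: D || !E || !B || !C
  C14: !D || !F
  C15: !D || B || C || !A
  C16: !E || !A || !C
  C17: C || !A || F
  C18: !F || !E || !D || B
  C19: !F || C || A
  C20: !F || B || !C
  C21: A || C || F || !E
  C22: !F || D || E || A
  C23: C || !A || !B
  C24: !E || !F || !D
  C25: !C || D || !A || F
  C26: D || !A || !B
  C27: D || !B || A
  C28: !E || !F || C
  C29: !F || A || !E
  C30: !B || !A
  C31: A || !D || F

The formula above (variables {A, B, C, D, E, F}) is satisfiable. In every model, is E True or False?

Suppose E = true.
From the singleton clause (!F), F = false.
From the singleton clause (A), A = true.
From the singleton clause (!C), C = false.
That conflicts with the unit clause (C).
So every satisfying assignment has E = False.

False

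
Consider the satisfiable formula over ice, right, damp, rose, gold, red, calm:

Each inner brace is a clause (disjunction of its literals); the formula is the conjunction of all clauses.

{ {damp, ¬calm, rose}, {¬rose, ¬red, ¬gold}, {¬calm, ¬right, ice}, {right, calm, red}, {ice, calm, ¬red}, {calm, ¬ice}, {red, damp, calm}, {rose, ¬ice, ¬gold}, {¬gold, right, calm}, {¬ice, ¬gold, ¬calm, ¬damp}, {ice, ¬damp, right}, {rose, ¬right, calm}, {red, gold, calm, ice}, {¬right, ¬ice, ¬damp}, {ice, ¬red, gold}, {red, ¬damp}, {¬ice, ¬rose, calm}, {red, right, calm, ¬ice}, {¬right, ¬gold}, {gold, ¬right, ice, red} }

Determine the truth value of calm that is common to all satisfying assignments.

Suppose calm = False.
The clause (¬ice) is unit, so ice = False.
The clause (¬red) is unit, so red = False.
The clause (right) is unit, so right = True.
The clause (damp) is unit, so damp = True.
That conflicts with the unit clause (¬damp).
So every satisfying assignment has calm = True.

True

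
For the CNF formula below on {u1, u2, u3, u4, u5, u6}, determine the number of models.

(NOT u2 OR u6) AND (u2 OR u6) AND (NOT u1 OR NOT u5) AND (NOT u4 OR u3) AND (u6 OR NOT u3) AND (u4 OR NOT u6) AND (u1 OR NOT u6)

There are 2^6 = 64 truth assignments over (u1, u2, u3, u4, u5, u6).
Split on u3. With u3 = true, the clauses containing u3 are satisfied and NOT u3 drops from the rest; 2 of the 2^5 = 32 assignments to the other variables satisfy what remains.
With u3 = false, by the same count on the reduced clause set, 0 assignments work.
(One model: u1=T, u2=F, u3=T, u4=T, u5=F, u6=T.)
Total: 2 + 0 = 2.

2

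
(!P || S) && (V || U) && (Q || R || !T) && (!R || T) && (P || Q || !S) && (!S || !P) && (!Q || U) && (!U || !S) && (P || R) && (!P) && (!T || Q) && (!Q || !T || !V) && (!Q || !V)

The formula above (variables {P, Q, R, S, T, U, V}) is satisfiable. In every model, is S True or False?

False

Suppose S = true.
From the singleton clause (!P), P = false.
From the singleton clause (Q), Q = true.
From the singleton clause (U), U = true.
But (!U) is also a unit clause — contradiction.
So every satisfying assignment has S = False.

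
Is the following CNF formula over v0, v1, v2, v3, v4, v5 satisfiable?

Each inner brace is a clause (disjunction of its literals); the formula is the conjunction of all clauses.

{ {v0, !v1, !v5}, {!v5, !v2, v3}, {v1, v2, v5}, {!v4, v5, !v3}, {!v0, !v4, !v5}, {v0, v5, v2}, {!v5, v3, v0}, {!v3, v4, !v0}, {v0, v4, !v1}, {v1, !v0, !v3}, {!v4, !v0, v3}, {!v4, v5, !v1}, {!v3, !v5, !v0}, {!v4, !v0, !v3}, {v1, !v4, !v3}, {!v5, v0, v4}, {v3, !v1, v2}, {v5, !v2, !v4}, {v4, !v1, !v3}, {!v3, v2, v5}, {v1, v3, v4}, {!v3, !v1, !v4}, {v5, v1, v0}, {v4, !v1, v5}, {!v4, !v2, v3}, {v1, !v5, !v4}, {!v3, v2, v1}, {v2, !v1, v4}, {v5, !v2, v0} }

Try v0 = true.
Try v4 = false.
The clause (!v3) is unit, so v3 = false.
The clause (v1) is unit, so v1 = true.
The clause (v2) is unit, so v2 = true.
The clause (!v5) is unit, so v5 = false.
But (v5) is also a unit clause — contradiction.
Backtrack on v4: now try v4 = true.
The clause (!v5) is unit, so v5 = false.
The clause (!v3) is unit, so v3 = false.
But (v3) is also a unit clause — contradiction.
Neither v4 = true nor v4 = false works.
Backtrack on v0: now try v0 = false.
Try v1 = false.
The clause (v5) is unit, so v5 = true.
The clause (v3) is unit, so v3 = true.
The clause (!v4) is unit, so v4 = false.
But (v4) is also a unit clause — contradiction.
Backtrack on v1: now try v1 = true.
The clause (!v5) is unit, so v5 = false.
The clause (v2) is unit, so v2 = true.
But (!v2) is also a unit clause — contradiction.
Neither v1 = true nor v1 = false works.
Neither v0 = true nor v0 = false works.
No assignment satisfies every clause.

Unsatisfiable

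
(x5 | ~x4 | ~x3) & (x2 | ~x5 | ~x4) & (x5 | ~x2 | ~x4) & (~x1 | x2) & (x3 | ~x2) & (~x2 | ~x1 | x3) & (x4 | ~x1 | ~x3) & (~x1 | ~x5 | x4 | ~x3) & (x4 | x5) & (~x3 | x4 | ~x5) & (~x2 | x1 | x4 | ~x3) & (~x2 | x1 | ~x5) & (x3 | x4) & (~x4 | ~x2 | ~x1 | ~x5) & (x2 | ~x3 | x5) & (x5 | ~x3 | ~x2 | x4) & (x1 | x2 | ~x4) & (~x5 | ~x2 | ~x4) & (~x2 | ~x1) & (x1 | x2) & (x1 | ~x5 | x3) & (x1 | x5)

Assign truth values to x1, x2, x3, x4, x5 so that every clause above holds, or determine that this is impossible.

Case x1 = 0:
Unit clause (x2) forces x2 = 1.
Unit clause (x3) forces x3 = 1.
Unit clause (x4) forces x4 = 1.
Unit clause (x5) forces x5 = 1.
But (~x5) is also a unit clause — contradiction.
That branch fails; take x1 = 1 instead.
Unit clause (x2) forces x2 = 1.
But (~x2) is also a unit clause — contradiction.
Neither x1 = 1 nor x1 = 0 works.

UNSATISFIABLE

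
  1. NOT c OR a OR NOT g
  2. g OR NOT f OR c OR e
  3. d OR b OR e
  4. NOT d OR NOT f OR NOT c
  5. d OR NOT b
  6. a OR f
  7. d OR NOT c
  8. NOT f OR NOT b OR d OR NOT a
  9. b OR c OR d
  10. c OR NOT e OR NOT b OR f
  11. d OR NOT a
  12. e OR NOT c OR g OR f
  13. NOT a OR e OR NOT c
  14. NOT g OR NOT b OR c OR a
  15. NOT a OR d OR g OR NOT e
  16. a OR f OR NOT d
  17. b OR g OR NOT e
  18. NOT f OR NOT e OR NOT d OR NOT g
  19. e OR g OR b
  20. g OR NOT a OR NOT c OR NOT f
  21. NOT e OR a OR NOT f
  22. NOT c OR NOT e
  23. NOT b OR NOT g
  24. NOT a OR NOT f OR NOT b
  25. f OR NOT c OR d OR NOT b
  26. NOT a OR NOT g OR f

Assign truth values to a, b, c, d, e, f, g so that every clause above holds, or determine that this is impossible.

a: true, b: true, c: false, d: true, e: false, f: false, g: false

Case d = true:
Case f = false:
The clause (a) is unit, so a = true.
The clause (NOT g) is unit, so g = false.
Case e = false:
The clause (NOT c) is unit, so c = false.
The clause (b) is unit, so b = true.
All clauses are satisfied.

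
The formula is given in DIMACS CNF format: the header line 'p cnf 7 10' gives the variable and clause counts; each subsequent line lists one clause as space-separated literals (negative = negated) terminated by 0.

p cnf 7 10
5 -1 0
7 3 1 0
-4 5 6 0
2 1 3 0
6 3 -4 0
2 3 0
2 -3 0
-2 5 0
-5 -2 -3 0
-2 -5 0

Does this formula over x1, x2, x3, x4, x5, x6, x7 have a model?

Try x5 = True.
Unit clause (¬x2) forces x2 = False.
Unit clause (x3) forces x3 = True.
But (¬x3) is also a unit clause — contradiction.
So x5 must be the other value — set x5 = False.
Unit clause (¬x1) forces x1 = False.
Unit clause (¬x2) forces x2 = False.
Unit clause (x3) forces x3 = True.
But (¬x3) is also a unit clause — contradiction.
Neither x5 = True nor x5 = False works.
No assignment satisfies every clause.

No, unsatisfiable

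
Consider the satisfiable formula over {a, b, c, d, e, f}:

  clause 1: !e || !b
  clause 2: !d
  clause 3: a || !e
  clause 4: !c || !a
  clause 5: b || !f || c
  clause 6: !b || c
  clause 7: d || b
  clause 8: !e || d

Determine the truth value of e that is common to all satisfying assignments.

False

Suppose e = true.
From the singleton clause (!b), b = false.
From the singleton clause (!d), d = false.
Now (d) is unsatisfied and unit — conflict.
So every satisfying assignment has e = False.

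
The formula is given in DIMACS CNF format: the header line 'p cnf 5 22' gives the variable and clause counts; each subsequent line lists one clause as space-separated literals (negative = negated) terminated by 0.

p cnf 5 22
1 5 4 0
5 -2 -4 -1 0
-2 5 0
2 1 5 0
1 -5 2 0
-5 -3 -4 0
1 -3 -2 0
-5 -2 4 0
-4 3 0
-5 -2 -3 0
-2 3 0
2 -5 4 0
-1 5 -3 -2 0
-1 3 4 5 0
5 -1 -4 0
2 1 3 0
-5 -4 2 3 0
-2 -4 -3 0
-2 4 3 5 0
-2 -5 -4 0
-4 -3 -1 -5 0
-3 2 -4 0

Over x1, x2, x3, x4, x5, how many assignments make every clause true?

1

There are 2^5 = 32 truth assignments over (x1, x2, x3, x4, x5).
Split on x5. With x5 = True, the clauses containing x5 are satisfied and ¬x5 drops from the rest; 0 of the 2^4 = 16 assignments to the other variables satisfy what remains.
With x5 = False, by the same count on the reduced clause set, 1 assignment works.
Total: 0 + 1 = 1.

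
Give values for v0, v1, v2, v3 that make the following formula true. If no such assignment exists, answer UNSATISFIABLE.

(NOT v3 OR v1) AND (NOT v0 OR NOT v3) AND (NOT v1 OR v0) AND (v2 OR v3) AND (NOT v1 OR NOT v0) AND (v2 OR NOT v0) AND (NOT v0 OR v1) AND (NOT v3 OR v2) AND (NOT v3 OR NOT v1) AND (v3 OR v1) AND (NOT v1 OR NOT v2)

UNSATISFIABLE

Try v3 = false.
Unit clause (v2) forces v2 = true.
Unit clause (v1) forces v1 = true.
That conflicts with the unit clause (NOT v1).
Backtrack on v3: now try v3 = true.
Unit clause (v1) forces v1 = true.
That conflicts with the unit clause (NOT v1).
Neither v3 = true nor v3 = false works.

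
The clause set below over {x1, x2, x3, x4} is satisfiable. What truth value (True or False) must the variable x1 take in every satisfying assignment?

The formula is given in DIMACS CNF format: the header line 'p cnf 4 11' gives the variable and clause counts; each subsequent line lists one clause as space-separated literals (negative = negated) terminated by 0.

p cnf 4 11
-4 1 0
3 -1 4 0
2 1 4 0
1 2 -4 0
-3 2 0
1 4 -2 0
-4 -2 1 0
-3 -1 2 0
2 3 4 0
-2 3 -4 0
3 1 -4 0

True

Suppose x1 = False.
From the singleton clause (¬x4), x4 = False.
From the singleton clause (x2), x2 = True.
Now (¬x2) is unsatisfied and unit — conflict.
So every satisfying assignment has x1 = True.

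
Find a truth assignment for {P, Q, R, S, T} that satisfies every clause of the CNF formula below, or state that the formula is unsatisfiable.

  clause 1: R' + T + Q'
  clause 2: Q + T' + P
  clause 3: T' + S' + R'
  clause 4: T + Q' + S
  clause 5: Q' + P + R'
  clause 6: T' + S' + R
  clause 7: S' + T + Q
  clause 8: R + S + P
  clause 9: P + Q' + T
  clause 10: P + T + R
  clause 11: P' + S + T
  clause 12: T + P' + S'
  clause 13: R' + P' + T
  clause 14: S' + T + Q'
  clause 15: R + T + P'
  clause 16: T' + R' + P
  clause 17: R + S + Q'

Branch on R: set R = 1.
Branch on T: set T = 0.
Unit clause (Q') forces Q = 0.
Unit clause (S') forces S = 0.
Unit clause (P') forces P = 0.
Every clause now holds.

P: 0, Q: 0, R: 1, S: 0, T: 0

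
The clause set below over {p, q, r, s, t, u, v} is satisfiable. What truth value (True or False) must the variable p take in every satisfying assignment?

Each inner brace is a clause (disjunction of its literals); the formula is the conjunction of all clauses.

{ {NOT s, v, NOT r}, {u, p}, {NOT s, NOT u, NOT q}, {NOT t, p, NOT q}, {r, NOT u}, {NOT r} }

True

Suppose p = false.
Unit clause (u) forces u = true.
Unit clause (r) forces r = true.
That conflicts with the unit clause (NOT r).
So every satisfying assignment has p = True.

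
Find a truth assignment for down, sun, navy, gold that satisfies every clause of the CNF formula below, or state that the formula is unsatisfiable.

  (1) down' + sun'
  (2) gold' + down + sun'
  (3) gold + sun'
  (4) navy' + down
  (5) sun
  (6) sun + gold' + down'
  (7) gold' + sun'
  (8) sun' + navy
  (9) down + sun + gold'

UNSATISFIABLE

From the singleton clause (sun), sun = 1.
From the singleton clause (down'), down = 0.
From the singleton clause (gold'), gold = 0.
Now (gold) is unsatisfied and unit — conflict.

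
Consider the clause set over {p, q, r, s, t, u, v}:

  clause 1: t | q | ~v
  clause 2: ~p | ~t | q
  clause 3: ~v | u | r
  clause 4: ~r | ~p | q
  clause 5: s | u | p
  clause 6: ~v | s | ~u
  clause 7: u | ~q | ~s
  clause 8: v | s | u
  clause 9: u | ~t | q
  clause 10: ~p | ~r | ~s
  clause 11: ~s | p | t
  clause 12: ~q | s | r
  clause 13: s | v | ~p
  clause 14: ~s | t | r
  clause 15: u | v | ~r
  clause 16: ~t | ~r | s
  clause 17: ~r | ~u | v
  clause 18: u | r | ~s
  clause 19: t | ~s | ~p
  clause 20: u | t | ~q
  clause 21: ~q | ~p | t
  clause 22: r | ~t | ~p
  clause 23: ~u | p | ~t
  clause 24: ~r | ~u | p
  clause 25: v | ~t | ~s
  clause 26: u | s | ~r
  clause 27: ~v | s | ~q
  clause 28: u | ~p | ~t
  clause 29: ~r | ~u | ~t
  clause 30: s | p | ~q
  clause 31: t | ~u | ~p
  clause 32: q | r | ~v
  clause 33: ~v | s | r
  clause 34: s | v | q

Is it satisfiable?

Unsatisfiable

Suppose t = 1.
Suppose p = 0.
(~u) alone gives u = 0.
(s) alone gives s = 1.
(~q) alone gives q = 0.
Now (q) is unsatisfied and unit — conflict.
Undo p and try p = 1.
(q) alone gives q = 1.
(r) alone gives r = 1.
(~s) alone gives s = 0.
Now (s) is unsatisfied and unit — conflict.
Neither p = 1 nor p = 0 works.
Undo t and try t = 0.
Suppose q = 1.
(u) alone gives u = 1.
(~p) alone gives p = 0.
(~s) alone gives s = 0.
Now (s) is unsatisfied and unit — conflict.
Undo q and try q = 0.
(~v) alone gives v = 0.
(s) alone gives s = 1.
(p) alone gives p = 1.
Now (~p) is unsatisfied and unit — conflict.
Neither q = 1 nor q = 0 works.
Neither t = 1 nor t = 0 works.
No assignment satisfies every clause.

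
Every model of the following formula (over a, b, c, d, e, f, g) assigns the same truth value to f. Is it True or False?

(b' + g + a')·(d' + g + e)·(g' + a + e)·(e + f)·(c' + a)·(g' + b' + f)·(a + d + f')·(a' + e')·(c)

True

Suppose f = 0.
The clause (e) is unit, so e = 1.
The clause (a') is unit, so a = 0.
The clause (c') is unit, so c = 0.
Now (c) is unsatisfied and unit — conflict.
So every satisfying assignment has f = True.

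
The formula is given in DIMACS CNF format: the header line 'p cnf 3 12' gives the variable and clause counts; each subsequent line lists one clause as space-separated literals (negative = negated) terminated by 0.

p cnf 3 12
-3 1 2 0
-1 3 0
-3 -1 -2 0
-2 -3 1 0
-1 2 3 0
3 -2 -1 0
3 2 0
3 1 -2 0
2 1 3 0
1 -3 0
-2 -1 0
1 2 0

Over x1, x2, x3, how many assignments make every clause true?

1

There are 2^3 = 8 truth assignments over (x1, x2, x3).
Check each against the 12 clauses (columns in the order x1, x2, x3):
  F F F  ✗ fails (x3 ∨ x2)
  F F T  ✗ fails (¬x3 ∨ x1 ∨ x2)
  F T F  ✗ fails (x3 ∨ x1 ∨ ¬x2)
  F T T  ✗ fails (¬x2 ∨ ¬x3 ∨ x1)
  T F F  ✗ fails (¬x1 ∨ x3)
  T F T  ✓ satisfies all
  T T F  ✗ fails (¬x1 ∨ x3)
  T T T  ✗ fails (¬x3 ∨ ¬x1 ∨ ¬x2)
1 of the 8 rows is a model.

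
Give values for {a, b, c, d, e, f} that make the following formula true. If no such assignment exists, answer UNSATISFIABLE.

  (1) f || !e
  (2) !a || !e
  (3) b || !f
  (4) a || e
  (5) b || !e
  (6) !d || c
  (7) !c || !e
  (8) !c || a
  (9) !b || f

a=true, b=true, c=true, d=false, e=false, f=true

Suppose f = true.
Unit clause (b) forces b = true.
Suppose a = true.
Unit clause (!e) forces e = false.
Suppose d = false.
All clauses hold; c can take either value.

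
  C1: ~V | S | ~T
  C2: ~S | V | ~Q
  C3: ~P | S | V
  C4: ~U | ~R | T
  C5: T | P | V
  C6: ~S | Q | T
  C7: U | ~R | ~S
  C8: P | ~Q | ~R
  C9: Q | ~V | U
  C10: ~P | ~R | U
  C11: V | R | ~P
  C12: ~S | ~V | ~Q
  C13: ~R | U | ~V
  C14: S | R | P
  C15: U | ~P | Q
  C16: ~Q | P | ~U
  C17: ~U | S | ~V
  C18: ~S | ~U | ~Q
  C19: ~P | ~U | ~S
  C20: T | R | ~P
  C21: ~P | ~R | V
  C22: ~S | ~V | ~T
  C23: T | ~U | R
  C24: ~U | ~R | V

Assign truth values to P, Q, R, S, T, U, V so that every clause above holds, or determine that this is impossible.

Suppose V = 0.
Suppose S = 0.
Unit clause (~P) forces P = 0.
Unit clause (T) forces T = 1.
Unit clause (R) forces R = 1.
Unit clause (~Q) forces Q = 0.
Unit clause (~U) forces U = 0.
All clauses are satisfied.

P: 0,  Q: 0,  R: 1,  S: 0,  T: 1,  U: 0,  V: 0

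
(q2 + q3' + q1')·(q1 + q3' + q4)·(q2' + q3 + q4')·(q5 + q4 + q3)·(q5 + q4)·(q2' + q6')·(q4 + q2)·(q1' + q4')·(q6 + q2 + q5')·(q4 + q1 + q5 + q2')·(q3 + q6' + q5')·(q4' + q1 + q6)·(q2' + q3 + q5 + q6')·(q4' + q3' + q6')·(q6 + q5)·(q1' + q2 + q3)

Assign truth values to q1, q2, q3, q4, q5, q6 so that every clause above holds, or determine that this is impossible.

Branch on q5: set q5 = 0.
Unit clause (q4) forces q4 = 1.
Unit clause (q1') forces q1 = 0.
Unit clause (q6) forces q6 = 1.
Unit clause (q2') forces q2 = 0.
Unit clause (q3') forces q3 = 0.
All clauses are satisfied.

q1=0,  q2=0,  q3=0,  q4=1,  q5=0,  q6=1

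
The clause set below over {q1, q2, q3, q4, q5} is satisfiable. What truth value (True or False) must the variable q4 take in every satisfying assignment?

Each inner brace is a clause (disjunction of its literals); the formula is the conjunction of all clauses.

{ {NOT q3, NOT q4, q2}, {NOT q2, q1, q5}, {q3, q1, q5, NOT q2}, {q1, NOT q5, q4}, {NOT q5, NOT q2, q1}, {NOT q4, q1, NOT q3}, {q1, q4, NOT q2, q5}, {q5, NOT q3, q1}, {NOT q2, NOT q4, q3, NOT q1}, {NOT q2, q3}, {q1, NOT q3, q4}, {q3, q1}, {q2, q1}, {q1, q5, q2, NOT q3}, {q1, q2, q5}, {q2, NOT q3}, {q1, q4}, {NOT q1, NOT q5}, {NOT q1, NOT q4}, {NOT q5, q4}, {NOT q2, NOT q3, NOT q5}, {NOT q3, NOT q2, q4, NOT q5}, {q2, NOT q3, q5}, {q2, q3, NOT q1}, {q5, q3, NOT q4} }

Suppose q4 = true.
From the singleton clause (NOT q1), q1 = false.
From the singleton clause (NOT q3), q3 = false.
That conflicts with the unit clause (q3).
So every satisfying assignment has q4 = False.

False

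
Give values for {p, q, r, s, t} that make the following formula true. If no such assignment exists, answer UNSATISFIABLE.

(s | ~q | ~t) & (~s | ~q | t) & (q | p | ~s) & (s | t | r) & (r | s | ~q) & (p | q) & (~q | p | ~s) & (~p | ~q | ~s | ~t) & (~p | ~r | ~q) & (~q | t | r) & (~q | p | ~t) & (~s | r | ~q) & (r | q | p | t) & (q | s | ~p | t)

Branch on p: set p = 1.
Branch on r: set r = 1.
Unit clause (~q) forces q = 0.
Branch on s: set s = 1.
All clauses hold; t can take either value.

p: 1; q: 0; r: 1; s: 1; t: 0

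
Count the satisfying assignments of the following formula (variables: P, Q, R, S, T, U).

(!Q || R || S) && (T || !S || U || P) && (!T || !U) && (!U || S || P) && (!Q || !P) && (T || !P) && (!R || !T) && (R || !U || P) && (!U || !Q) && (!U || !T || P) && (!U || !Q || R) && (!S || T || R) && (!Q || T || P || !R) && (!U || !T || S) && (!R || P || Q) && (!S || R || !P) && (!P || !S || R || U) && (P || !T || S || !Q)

5

There are 2^6 = 64 truth assignments over (P, Q, R, S, T, U).
Split on P. With P = true, the clauses containing P are satisfied and !P drops from the rest; 1 of the 2^5 = 32 assignments to the other variables satisfy what remains.
With P = false, by the same count on the reduced clause set, 4 assignments work.
(One model: P=F, Q=F, R=F, S=F, T=F, U=F.)
Total: 1 + 4 = 5.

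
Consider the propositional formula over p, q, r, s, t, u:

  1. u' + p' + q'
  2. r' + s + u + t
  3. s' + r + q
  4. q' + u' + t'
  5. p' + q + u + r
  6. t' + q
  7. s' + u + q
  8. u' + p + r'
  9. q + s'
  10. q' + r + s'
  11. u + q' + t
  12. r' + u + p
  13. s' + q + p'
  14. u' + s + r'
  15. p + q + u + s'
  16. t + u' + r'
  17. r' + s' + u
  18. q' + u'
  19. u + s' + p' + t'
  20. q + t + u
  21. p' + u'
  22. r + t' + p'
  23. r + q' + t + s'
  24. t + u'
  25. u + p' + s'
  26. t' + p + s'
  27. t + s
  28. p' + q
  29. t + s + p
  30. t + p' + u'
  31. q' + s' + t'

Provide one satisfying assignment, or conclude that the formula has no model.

Try t = 1.
Unit clause (q) forces q = 1.
Unit clause (u') forces u = 0.
Unit clause (s') forces s = 0.
Try r = 1.
Unit clause (p) forces p = 1.
Every clause now holds.

p: 1, q: 1, r: 1, s: 0, t: 1, u: 0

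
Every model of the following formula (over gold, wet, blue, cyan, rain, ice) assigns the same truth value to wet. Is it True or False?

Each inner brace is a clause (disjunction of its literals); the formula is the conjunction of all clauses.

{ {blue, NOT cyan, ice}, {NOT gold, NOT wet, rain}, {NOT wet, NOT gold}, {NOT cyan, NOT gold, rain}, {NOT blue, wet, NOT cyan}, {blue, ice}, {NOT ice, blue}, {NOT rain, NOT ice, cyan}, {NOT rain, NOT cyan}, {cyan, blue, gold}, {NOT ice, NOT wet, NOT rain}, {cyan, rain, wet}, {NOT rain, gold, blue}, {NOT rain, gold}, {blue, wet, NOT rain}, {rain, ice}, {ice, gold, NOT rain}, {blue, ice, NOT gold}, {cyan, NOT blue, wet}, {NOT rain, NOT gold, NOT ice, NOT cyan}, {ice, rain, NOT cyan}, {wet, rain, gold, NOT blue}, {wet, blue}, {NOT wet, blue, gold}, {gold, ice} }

Suppose wet = false.
From the singleton clause (blue), blue = true.
From the singleton clause (NOT cyan), cyan = false.
Now (cyan) is unsatisfied and unit — conflict.
So every satisfying assignment has wet = True.

True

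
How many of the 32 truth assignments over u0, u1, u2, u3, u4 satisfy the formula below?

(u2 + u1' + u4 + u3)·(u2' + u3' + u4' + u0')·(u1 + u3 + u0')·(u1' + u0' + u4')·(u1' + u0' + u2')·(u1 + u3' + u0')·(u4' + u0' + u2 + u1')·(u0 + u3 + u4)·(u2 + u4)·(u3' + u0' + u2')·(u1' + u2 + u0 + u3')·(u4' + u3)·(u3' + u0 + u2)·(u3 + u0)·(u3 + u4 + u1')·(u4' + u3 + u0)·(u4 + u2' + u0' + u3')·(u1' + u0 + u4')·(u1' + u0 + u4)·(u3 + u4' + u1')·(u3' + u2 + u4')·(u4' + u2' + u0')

2

There are 2^5 = 32 truth assignments over (u0, u1, u2, u3, u4).
Split on u3. With u3 = 1, the clauses containing u3 are satisfied and u3' drops from the rest; 2 of the 2^4 = 16 assignments to the other variables satisfy what remains.
With u3 = 0, by the same count on the reduced clause set, 0 assignments work.
Total: 2 + 0 = 2.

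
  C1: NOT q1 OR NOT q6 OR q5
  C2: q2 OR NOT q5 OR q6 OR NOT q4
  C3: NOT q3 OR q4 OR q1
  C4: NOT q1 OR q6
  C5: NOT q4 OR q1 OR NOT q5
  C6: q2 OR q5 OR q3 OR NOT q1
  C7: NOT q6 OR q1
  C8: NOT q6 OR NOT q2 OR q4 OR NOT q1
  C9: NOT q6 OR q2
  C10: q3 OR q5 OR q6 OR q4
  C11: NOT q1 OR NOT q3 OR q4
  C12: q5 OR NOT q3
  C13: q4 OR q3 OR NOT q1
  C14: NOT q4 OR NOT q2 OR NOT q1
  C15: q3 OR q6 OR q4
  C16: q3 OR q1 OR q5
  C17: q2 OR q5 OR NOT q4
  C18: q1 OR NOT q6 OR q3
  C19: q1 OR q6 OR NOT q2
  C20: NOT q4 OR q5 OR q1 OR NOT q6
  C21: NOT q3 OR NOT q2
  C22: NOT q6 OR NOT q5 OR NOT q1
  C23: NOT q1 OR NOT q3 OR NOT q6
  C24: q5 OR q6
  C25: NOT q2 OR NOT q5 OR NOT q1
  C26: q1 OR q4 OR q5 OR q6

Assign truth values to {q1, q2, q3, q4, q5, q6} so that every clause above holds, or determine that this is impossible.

UNSATISFIABLE

Try q1 = false.
Unit clause (NOT q6) forces q6 = false.
Unit clause (NOT q2) forces q2 = false.
Unit clause (q5) forces q5 = true.
Unit clause (NOT q4) forces q4 = false.
Unit clause (NOT q3) forces q3 = false.
That conflicts with the unit clause (q3).
Undo q1 and try q1 = true.
Unit clause (q6) forces q6 = true.
Unit clause (q5) forces q5 = true.
That conflicts with the unit clause (NOT q5).
Neither q1 = true nor q1 = false works.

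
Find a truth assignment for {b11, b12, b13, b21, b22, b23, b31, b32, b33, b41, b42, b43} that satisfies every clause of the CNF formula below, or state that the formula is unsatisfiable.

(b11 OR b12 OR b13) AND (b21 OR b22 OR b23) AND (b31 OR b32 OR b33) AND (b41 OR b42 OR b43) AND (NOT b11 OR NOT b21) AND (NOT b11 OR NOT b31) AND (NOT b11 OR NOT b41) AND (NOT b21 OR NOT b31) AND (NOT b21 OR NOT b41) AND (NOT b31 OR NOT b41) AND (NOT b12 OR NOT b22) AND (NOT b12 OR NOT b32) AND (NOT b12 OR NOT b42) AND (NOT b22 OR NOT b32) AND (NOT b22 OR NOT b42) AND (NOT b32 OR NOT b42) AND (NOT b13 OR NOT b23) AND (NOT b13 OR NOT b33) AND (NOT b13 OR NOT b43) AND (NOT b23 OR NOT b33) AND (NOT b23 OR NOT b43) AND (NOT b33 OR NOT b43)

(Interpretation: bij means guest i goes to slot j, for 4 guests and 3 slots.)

UNSATISFIABLE

Suppose b11 = false.
Suppose b12 = true.
(NOT b22) alone gives b22 = false.
(NOT b32) alone gives b32 = false.
(NOT b42) alone gives b42 = false.
Suppose b21 = true.
(NOT b31) alone gives b31 = false.
(b33) alone gives b33 = true.
(NOT b41) alone gives b41 = false.
(b43) alone gives b43 = true.
That conflicts with the unit clause (NOT b43).
That branch fails; take b21 = false instead.
(b23) alone gives b23 = true.
(NOT b13) alone gives b13 = false.
(NOT b33) alone gives b33 = false.
(b31) alone gives b31 = true.
(NOT b41) alone gives b41 = false.
(b43) alone gives b43 = true.
That conflicts with the unit clause (NOT b43).
Neither b21 = true nor b21 = false works.
That branch fails; take b12 = false instead.
(b13) alone gives b13 = true.
(NOT b23) alone gives b23 = false.
(NOT b33) alone gives b33 = false.
(NOT b43) alone gives b43 = false.
Suppose b21 = true.
(NOT b31) alone gives b31 = false.
(b32) alone gives b32 = true.
(NOT b41) alone gives b41 = false.
(b42) alone gives b42 = true.
That conflicts with the unit clause (NOT b42).
That branch fails; take b21 = false instead.
(b22) alone gives b22 = true.
(NOT b32) alone gives b32 = false.
(b31) alone gives b31 = true.
(NOT b41) alone gives b41 = false.
(b42) alone gives b42 = true.
That conflicts with the unit clause (NOT b42).
Neither b21 = true nor b21 = false works.
Neither b12 = true nor b12 = false works.
That branch fails; take b11 = true instead.
(NOT b21) alone gives b21 = false.
(NOT b31) alone gives b31 = false.
(NOT b41) alone gives b41 = false.
Suppose b22 = true.
(NOT b12) alone gives b12 = false.
(NOT b32) alone gives b32 = false.
(b33) alone gives b33 = true.
(NOT b42) alone gives b42 = false.
(b43) alone gives b43 = true.
That conflicts with the unit clause (NOT b43).
That branch fails; take b22 = false instead.
(b23) alone gives b23 = true.
(NOT b13) alone gives b13 = false.
(NOT b33) alone gives b33 = false.
(b32) alone gives b32 = true.
(NOT b12) alone gives b12 = false.
(NOT b42) alone gives b42 = false.
(b43) alone gives b43 = true.
That conflicts with the unit clause (NOT b43).
Neither b22 = true nor b22 = false works.
Neither b11 = true nor b11 = false works.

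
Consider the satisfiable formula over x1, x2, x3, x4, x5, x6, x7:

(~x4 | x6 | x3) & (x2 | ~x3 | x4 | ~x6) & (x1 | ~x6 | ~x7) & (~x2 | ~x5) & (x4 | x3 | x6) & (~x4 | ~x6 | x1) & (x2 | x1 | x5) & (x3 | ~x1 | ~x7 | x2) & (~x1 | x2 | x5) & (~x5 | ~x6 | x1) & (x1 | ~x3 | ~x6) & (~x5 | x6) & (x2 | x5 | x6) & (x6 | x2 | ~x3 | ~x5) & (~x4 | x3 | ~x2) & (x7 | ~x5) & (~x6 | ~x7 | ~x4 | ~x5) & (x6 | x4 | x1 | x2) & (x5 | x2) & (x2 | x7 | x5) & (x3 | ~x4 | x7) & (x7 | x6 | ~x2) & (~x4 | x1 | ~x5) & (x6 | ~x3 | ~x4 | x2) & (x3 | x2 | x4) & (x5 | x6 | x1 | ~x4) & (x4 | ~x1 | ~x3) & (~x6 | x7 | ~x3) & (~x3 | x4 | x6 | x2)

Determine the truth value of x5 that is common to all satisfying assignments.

False

Suppose x5 = 1.
Unit clause (~x2) forces x2 = 0.
Unit clause (x6) forces x6 = 1.
Unit clause (x1) forces x1 = 1.
Unit clause (x7) forces x7 = 1.
Unit clause (x3) forces x3 = 1.
Unit clause (x4) forces x4 = 1.
Now (~x4) is unsatisfied and unit — conflict.
So every satisfying assignment has x5 = False.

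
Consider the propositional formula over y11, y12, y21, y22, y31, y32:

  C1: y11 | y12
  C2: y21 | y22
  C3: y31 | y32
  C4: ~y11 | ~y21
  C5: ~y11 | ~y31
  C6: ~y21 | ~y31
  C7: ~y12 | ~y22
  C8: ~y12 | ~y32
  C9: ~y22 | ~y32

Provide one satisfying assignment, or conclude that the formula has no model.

Case y11 = 1:
(~y21) alone gives y21 = 0.
(y22) alone gives y22 = 1.
(~y31) alone gives y31 = 0.
(y32) alone gives y32 = 1.
That conflicts with the unit clause (~y32).
Backtrack on y11: now try y11 = 0.
(y12) alone gives y12 = 1.
(~y22) alone gives y22 = 0.
(y21) alone gives y21 = 1.
(~y31) alone gives y31 = 0.
(y32) alone gives y32 = 1.
That conflicts with the unit clause (~y32).
Either choice for y11 ends in contradiction.

UNSATISFIABLE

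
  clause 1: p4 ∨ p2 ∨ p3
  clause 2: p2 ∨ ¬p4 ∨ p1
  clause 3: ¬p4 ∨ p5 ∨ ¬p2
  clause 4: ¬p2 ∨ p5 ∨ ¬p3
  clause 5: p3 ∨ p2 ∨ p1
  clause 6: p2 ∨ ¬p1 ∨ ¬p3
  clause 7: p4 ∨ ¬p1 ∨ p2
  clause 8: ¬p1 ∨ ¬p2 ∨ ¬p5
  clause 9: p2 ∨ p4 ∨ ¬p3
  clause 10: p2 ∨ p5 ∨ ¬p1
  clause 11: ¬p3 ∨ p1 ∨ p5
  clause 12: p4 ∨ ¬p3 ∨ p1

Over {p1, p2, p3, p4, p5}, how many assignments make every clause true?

6

There are 2^5 = 32 truth assignments over (p1, p2, p3, p4, p5).
Split on p5. With p5 = True, the clauses containing p5 are satisfied and ¬p5 drops from the rest; 4 of the 2^4 = 16 assignments to the other variables satisfy what remains.
With p5 = False, by the same count on the reduced clause set, 2 assignments work.
(One model: p1=F, p2=T, p3=F, p4=F, p5=F.)
Total: 4 + 2 = 6.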